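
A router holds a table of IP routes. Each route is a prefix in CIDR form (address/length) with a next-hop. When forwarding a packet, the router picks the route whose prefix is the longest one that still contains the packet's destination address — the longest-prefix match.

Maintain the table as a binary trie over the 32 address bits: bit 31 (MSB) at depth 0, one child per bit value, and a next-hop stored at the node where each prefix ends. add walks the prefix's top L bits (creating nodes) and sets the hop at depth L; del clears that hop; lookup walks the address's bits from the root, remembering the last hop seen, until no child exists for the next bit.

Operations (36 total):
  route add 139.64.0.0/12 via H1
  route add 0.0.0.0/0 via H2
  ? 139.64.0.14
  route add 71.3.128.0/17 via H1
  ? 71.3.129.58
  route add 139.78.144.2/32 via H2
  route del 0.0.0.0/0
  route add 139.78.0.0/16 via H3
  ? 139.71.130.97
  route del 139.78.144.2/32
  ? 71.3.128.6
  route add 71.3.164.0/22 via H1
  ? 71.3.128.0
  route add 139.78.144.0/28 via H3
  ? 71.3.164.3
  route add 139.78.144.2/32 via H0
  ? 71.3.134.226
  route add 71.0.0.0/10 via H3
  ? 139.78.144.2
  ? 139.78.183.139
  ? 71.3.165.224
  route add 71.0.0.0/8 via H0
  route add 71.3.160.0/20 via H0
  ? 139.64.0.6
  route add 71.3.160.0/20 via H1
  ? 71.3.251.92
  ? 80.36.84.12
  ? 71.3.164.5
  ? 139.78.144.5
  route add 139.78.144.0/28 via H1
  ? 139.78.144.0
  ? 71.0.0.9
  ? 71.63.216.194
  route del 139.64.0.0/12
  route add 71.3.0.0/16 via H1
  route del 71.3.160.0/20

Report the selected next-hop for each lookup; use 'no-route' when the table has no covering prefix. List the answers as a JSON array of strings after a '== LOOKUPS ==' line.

Trace:
  add 139.64.0.0/12 -> H1 at depth 12
  add 0.0.0.0/0 -> H2 at depth 0
  lookup 139.64.0.14: bits 100010110100 walk d0:H2→d1:-→d2:-→d3:-→d4:-→d5:-→d6:-→d7:-→d8:-→d9:-→d10:-→d11:-→d12:H1 -> H1
  add 71.3.128.0/17 -> H1 at depth 17
  lookup 71.3.129.58: bits 01000111000000111 walk d0:H2→d1:-→d2:-→d3:-→d4:-→d5:-→d6:-→d7:-→d8:-→d9:-→d10:-→d11:-→d12:-→d13:-→d14:-→d15:-→d16:-→d17:H1 -> H1
  add 139.78.144.2/32 -> H2 at depth 32
  - 0.0.0.0/0 clear@0
  add 139.78.0.0/16 -> H3 at depth 16
  lookup 139.71.130.97: bits 100010110100 walk d0:-→d1:-→d2:-→d3:-→d4:-→d5:-→d6:-→d7:-→d8:-→d9:-→d10:-→d11:-→d12:H1 -> H1
  - 139.78.144.2/32 clear@32
  lookup 71.3.128.6: bits 01000111000000111 walk d0:-→d1:-→d2:-→d3:-→d4:-→d5:-→d6:-→d7:-→d8:-→d9:-→d10:-→d11:-→d12:-→d13:-→d14:-→d15:-→d16:-→d17:H1 -> H1
  add 71.3.164.0/22 -> H1 at depth 22
  lookup 71.3.128.0: bits 010001110000001110 walk d0:-→d1:-→d2:-→d3:-→d4:-→d5:-→d6:-→d7:-→d8:-→d9:-→d10:-→d11:-→d12:-→d13:-→d14:-→d15:-→d16:-→d17:H1→d18:- -> H1
  add 139.78.144.0/28 -> H3 at depth 28
  lookup 71.3.164.3: bits 0100011100000011101001 walk d0:-→d1:-→d2:-→d3:-→d4:-→d5:-→d6:-→d7:-→d8:-→d9:-→d10:-→d11:-→d12:-→d13:-→d14:-→d15:-→d16:-→d17:H1→d18:-→d19:-→d20:-→d21:-→d22:H1 -> H1
  add 139.78.144.2/32 -> H0 at depth 32
  lookup 71.3.134.226: bits 010001110000001110 walk d0:-→d1:-→d2:-→d3:-→d4:-→d5:-→d6:-→d7:-→d8:-→d9:-→d10:-→d11:-→d12:-→d13:-→d14:-→d15:-→d16:-→d17:H1→d18:- -> H1
  add 71.0.0.0/10 -> H3 at depth 10
  lookup 139.78.144.2: bits 10001011010011101001000000000010 walk d0:-→d1:-→d2:-→d3:-→d4:-→d5:-→d6:-→d7:-→d8:-→d9:-→d10:-→d11:-→d12:H1→d13:-→d14:-→d15:-→d16:H3→d17:-→d18:-→d19:-→d20:-→d21:-→d22:-→d23:-→d24:-→d25:-→d26:-→d27:-→d28:H3→d29:-→d30:-→d31:-→d32:H0 -> H0
  lookup 139.78.183.139: bits 100010110100111010 walk d0:-→d1:-→d2:-→d3:-→d4:-→d5:-→d6:-→d7:-→d8:-→d9:-→d10:-→d11:-→d12:H1→d13:-→d14:-→d15:-→d16:H3→d17:-→d18:- -> H3
  lookup 71.3.165.224: bits 0100011100000011101001 walk d0:-→d1:-→d2:-→d3:-→d4:-→d5:-→d6:-→d7:-→d8:-→d9:-→d10:H3→d11:-→d12:-→d13:-→d14:-→d15:-→d16:-→d17:H1→d18:-→d19:-→d20:-→d21:-→d22:H1 -> H1
  add 71.0.0.0/8 -> H0 at depth 8
  add 71.3.160.0/20 -> H0 at depth 20
  lookup 139.64.0.6: bits 100010110100 walk d0:-→d1:-→d2:-→d3:-→d4:-→d5:-→d6:-→d7:-→d8:-→d9:-→d10:-→d11:-→d12:H1 -> H1
  add 71.3.160.0/20 -> H1 at depth 20
  lookup 71.3.251.92: bits 01000111000000111 walk d0:-→d1:-→d2:-→d3:-→d4:-→d5:-→d6:-→d7:-→d8:H0→d9:-→d10:H3→d11:-→d12:-→d13:-→d14:-→d15:-→d16:-→d17:H1 -> H1
  lookup 80.36.84.12: bits 010 walk d0:-→d1:-→d2:-→d3:- -> no-route
  lookup 71.3.164.5: bits 0100011100000011101001 walk d0:-→d1:-→d2:-→d3:-→d4:-→d5:-→d6:-→d7:-→d8:H0→d9:-→d10:H3→d11:-→d12:-→d13:-→d14:-→d15:-→d16:-→d17:H1→d18:-→d19:-→d20:H1→d21:-→d22:H1 -> H1
  lookup 139.78.144.5: bits 10001011010011101001000000000 walk d0:-→d1:-→d2:-→d3:-→d4:-→d5:-→d6:-→d7:-→d8:-→d9:-→d10:-→d11:-→d12:H1→d13:-→d14:-→d15:-→d16:H3→d17:-→d18:-→d19:-→d20:-→d21:-→d22:-→d23:-→d24:-→d25:-→d26:-→d27:-→d28:H3→d29:- -> H3
  add 139.78.144.0/28 -> H1 at depth 28
  lookup 139.78.144.0: bits 100010110100111010010000000000 walk d0:-→d1:-→d2:-→d3:-→d4:-→d5:-→d6:-→d7:-→d8:-→d9:-→d10:-→d11:-→d12:H1→d13:-→d14:-→d15:-→d16:H3→d17:-→d18:-→d19:-→d20:-→d21:-→d22:-→d23:-→d24:-→d25:-→d26:-→d27:-→d28:H1→d29:-→d30:- -> H1
  lookup 71.0.0.9: bits 01000111000000 walk d0:-→d1:-→d2:-→d3:-→d4:-→d5:-→d6:-→d7:-→d8:H0→d9:-→d10:H3→d11:-→d12:-→d13:-→d14:- -> H3
  lookup 71.63.216.194: bits 0100011100 walk d0:-→d1:-→d2:-→d3:-→d4:-→d5:-→d6:-→d7:-→d8:H0→d9:-→d10:H3 -> H3
  - 139.64.0.0/12 clear@12
  add 71.3.0.0/16 -> H1 at depth 16
  - 71.3.160.0/20 clear@20

== LOOKUPS ==
["H1","H1","H1","H1","H1","H1","H1","H0","H3","H1","H1","H1","no-route","H1","H3","H1","H3","H3"]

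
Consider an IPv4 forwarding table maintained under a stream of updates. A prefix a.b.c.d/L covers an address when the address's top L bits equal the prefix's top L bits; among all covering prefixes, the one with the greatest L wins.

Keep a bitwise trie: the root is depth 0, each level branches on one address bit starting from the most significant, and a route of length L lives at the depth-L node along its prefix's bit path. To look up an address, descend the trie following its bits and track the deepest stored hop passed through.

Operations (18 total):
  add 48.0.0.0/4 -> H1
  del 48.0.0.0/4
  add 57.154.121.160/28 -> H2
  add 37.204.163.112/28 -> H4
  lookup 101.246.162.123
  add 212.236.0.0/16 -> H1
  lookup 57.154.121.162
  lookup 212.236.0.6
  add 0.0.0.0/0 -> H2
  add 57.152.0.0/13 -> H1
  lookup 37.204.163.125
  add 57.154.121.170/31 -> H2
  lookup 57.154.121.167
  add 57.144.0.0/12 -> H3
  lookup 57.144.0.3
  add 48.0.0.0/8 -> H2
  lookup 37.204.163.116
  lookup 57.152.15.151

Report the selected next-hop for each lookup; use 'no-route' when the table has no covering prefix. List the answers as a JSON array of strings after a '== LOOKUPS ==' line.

Process each operation:
  + 48.0.0.0/4 (H1) depth=4
  del 48.0.0.0/4 (clear depth 4)
  + 57.154.121.160/28 (H2) depth=28
  + 37.204.163.112/28 (H4) depth=28
  lookup 101.246.162.123: bits 0 walk d0:-→d1:- -> no-route
  + 212.236.0.0/16 (H1) depth=16
  lookup 57.154.121.162: bits 0011100110011010011110011010 walk d0:-→d1:-→d2:-→d3:-→d4:-→d5:-→d6:-→d7:-→d8:-→d9:-→d10:-→d11:-→d12:-→d13:-→d14:-→d15:-→d16:-→d17:-→d18:-→d19:-→d20:-→d21:-→d22:-→d23:-→d24:-→d25:-→d26:-→d27:-→d28:H2 -> H2
  lookup 212.236.0.6: bits 1101010011101100 walk d0:-→d1:-→d2:-→d3:-→d4:-→d5:-→d6:-→d7:-→d8:-→d9:-→d10:-→d11:-→d12:-→d13:-→d14:-→d15:-→d16:H1 -> H1
  + 0.0.0.0/0 (H2) depth=0
  + 57.152.0.0/13 (H1) depth=13
  lookup 37.204.163.125: bits 0010010111001100101000110111 walk d0:H2→d1:-→d2:-→d3:-→d4:-→d5:-→d6:-→d7:-→d8:-→d9:-→d10:-→d11:-→d12:-→d13:-→d14:-→d15:-→d16:-→d17:-→d18:-→d19:-→d20:-→d21:-→d22:-→d23:-→d24:-→d25:-→d26:-→d27:-→d28:H4 -> H4
  + 57.154.121.170/31 (H2) depth=31
  lookup 57.154.121.167: bits 0011100110011010011110011010 walk d0:H2→d1:-→d2:-→d3:-→d4:-→d5:-→d6:-→d7:-→d8:-→d9:-→d10:-→d11:-→d12:-→d13:H1→d14:-→d15:-→d16:-→d17:-→d18:-→d19:-→d20:-→d21:-→d22:-→d23:-→d24:-→d25:-→d26:-→d27:-→d28:H2 -> H2
  + 57.144.0.0/12 (H3) depth=12
  lookup 57.144.0.3: bits 001110011001 walk d0:H2→d1:-→d2:-→d3:-→d4:-→d5:-→d6:-→d7:-→d8:-→d9:-→d10:-→d11:-→d12:H3 -> H3
  + 48.0.0.0/8 (H2) depth=8
  lookup 37.204.163.116: bits 0010010111001100101000110111 walk d0:H2→d1:-→d2:-→d3:-→d4:-→d5:-→d6:-→d7:-→d8:-→d9:-→d10:-→d11:-→d12:-→d13:-→d14:-→d15:-→d16:-→d17:-→d18:-→d19:-→d20:-→d21:-→d22:-→d23:-→d24:-→d25:-→d26:-→d27:-→d28:H4 -> H4
  lookup 57.152.15.151: bits 00111001100110 walk d0:H2→d1:-→d2:-→d3:-→d4:-→d5:-→d6:-→d7:-→d8:-→d9:-→d10:-→d11:-→d12:H3→d13:H1→d14:- -> H1

== LOOKUPS ==
["no-route","H2","H1","H4","H2","H3","H4","H1"]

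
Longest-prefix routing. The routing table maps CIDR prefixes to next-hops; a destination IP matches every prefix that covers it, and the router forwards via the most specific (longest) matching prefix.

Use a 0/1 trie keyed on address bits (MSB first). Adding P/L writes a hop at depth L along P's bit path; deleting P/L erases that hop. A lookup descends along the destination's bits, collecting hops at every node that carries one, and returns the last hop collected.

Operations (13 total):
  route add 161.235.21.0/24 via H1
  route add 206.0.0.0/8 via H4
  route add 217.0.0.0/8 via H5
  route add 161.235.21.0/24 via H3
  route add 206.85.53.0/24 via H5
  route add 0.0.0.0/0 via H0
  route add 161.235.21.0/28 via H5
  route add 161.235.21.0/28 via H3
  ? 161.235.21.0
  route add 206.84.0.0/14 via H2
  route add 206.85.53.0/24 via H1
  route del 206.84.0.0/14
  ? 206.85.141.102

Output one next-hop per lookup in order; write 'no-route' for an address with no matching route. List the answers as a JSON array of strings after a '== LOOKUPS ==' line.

Trace:
  add 161.235.21.0/24 -> H1 at depth 24
  add 206.0.0.0/8 -> H4 at depth 8
  add 217.0.0.0/8 -> H5 at depth 8
  add 161.235.21.0/24 -> H3 at depth 24
  add 206.85.53.0/24 -> H5 at depth 24
  add 0.0.0.0/0 -> H0 at depth 0
  add 161.235.21.0/28 -> H5 at depth 28
  add 161.235.21.0/28 -> H3 at depth 28
  Q 161.235.21.0: descend 1010000111101011000101010000 ; hops seen [H0,H3,H3] ; pick H3
  add 206.84.0.0/14 -> H2 at depth 14
  add 206.85.53.0/24 -> H1 at depth 24
  - 206.84.0.0/14 clear@14
  Q 206.85.141.102: descend 1100111001010101 ; hops seen [H0,H4] ; pick H4

== LOOKUPS ==
["H3","H4"]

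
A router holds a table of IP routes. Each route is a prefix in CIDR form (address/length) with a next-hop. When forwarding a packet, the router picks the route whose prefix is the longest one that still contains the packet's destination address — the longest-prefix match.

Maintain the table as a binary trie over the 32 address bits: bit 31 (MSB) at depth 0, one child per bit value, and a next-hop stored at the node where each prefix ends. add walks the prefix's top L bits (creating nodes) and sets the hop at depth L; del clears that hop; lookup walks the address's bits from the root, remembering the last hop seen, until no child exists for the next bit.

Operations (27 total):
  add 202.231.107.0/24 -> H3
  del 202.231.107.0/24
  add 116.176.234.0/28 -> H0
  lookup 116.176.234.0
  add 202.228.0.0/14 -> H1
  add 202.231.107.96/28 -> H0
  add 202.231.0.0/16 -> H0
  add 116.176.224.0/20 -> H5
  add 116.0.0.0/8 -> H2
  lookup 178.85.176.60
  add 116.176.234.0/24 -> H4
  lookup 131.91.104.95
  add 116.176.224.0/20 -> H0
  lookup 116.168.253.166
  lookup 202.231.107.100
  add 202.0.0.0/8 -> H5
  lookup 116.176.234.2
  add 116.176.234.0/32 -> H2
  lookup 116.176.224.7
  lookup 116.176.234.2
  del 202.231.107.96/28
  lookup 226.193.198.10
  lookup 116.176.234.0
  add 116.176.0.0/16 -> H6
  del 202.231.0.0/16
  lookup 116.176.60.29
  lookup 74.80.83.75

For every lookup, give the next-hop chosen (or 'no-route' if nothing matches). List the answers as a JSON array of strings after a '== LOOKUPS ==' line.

Trace:
  + 202.231.107.0/24 (H3) depth=24
  - 202.231.107.0/24 clear@24
  + 116.176.234.0/28 (H0) depth=28
  Q 116.176.234.0: descend 0111010010110000111010100000 ; hops seen [H0] ; pick H0
  + 202.228.0.0/14 (H1) depth=14
  + 202.231.107.96/28 (H0) depth=28
  + 202.231.0.0/16 (H0) depth=16
  + 116.176.224.0/20 (H5) depth=20
  + 116.0.0.0/8 (H2) depth=8
  Q 178.85.176.60: descend 1 ; hops seen [∅] ; pick no-route
  + 116.176.234.0/24 (H4) depth=24
  Q 131.91.104.95: descend 1 ; hops seen [∅] ; pick no-route
  + 116.176.224.0/20 (H0) depth=20
  Q 116.168.253.166: descend 01110100101 ; hops seen [H2] ; pick H2
  Q 202.231.107.100: descend 1100101011100111011010110110 ; hops seen [H1,H0,H0] ; pick H0
  + 202.0.0.0/8 (H5) depth=8
  Q 116.176.234.2: descend 0111010010110000111010100000 ; hops seen [H2,H0,H4,H0] ; pick H0
  + 116.176.234.0/32 (H2) depth=32
  Q 116.176.224.7: descend 01110100101100001110 ; hops seen [H2,H0] ; pick H0
  Q 116.176.234.2: descend 011101001011000011101010000000 ; hops seen [H2,H0,H4,H0] ; pick H0
  - 202.231.107.96/28 clear@28
  Q 226.193.198.10: descend 11 ; hops seen [∅] ; pick no-route
  Q 116.176.234.0: descend 01110100101100001110101000000000 ; hops seen [H2,H0,H4,H0,H2] ; pick H2
  + 116.176.0.0/16 (H6) depth=16
  - 202.231.0.0/16 clear@16
  Q 116.176.60.29: descend 0111010010110000 ; hops seen [H2,H6] ; pick H6
  Q 74.80.83.75: descend 01 ; hops seen [∅] ; pick no-route

== LOOKUPS ==
["H0","no-route","no-route","H2","H0","H0","H0","H0","no-route","H2","H6","no-route"]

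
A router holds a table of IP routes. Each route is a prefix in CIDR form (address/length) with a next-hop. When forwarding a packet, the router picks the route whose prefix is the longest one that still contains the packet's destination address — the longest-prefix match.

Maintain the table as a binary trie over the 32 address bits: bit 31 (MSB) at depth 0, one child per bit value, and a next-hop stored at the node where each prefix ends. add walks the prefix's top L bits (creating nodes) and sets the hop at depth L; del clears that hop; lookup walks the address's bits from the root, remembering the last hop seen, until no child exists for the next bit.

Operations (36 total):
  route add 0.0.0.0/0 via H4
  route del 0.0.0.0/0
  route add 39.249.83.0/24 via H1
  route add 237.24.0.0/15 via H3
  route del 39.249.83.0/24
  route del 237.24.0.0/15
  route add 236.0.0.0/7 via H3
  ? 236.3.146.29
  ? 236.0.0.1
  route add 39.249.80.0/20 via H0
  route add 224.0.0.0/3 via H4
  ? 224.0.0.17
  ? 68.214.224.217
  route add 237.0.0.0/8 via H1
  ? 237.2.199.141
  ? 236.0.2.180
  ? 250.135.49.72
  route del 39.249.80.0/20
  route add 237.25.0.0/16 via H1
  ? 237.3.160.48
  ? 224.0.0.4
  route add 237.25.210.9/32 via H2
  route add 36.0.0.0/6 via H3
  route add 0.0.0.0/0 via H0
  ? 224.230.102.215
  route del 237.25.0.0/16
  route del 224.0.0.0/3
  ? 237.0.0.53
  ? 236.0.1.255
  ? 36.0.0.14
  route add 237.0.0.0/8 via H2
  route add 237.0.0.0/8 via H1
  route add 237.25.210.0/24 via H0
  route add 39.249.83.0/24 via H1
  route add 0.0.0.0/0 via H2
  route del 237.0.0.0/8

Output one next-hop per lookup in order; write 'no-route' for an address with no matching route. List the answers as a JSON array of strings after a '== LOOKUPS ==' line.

Apply in order:
  + 0.0.0.0/0 (H4) depth=0
  - 0.0.0.0/0 clear@0
  + 39.249.83.0/24 (H1) depth=24
  + 237.24.0.0/15 (H3) depth=15
  - 39.249.83.0/24 clear@24
  - 237.24.0.0/15 clear@15
  + 236.0.0.0/7 (H3) depth=7
  lookup 236.3.146.29: bits 1110110 walk d0:-→d1:-→d2:-→d3:-→d4:-→d5:-→d6:-→d7:H3 -> H3
  lookup 236.0.0.1: bits 1110110 walk d0:-→d1:-→d2:-→d3:-→d4:-→d5:-→d6:-→d7:H3 -> H3
  + 39.249.80.0/20 (H0) depth=20
  + 224.0.0.0/3 (H4) depth=3
  lookup 224.0.0.17: bits 1110 walk d0:-→d1:-→d2:-→d3:H4→d4:- -> H4
  lookup 68.214.224.217: bits 0 walk d0:-→d1:- -> no-route
  + 237.0.0.0/8 (H1) depth=8
  lookup 237.2.199.141: bits 11101101000 walk d0:-→d1:-→d2:-→d3:H4→d4:-→d5:-→d6:-→d7:H3→d8:H1→d9:-→d10:-→d11:- -> H1
  lookup 236.0.2.180: bits 1110110 walk d0:-→d1:-→d2:-→d3:H4→d4:-→d5:-→d6:-→d7:H3 -> H3
  lookup 250.135.49.72: bits 111 walk d0:-→d1:-→d2:-→d3:H4 -> H4
  - 39.249.80.0/20 clear@20
  + 237.25.0.0/16 (H1) depth=16
  lookup 237.3.160.48: bits 11101101000 walk d0:-→d1:-→d2:-→d3:H4→d4:-→d5:-→d6:-→d7:H3→d8:H1→d9:-→d10:-→d11:- -> H1
  lookup 224.0.0.4: bits 1110 walk d0:-→d1:-→d2:-→d3:H4→d4:- -> H4
  + 237.25.210.9/32 (H2) depth=32
  + 36.0.0.0/6 (H3) depth=6
  + 0.0.0.0/0 (H0) depth=0
  lookup 224.230.102.215: bits 1110 walk d0:H0→d1:-→d2:-→d3:H4→d4:- -> H4
  - 237.25.0.0/16 clear@16
  - 224.0.0.0/3 clear@3
  lookup 237.0.0.53: bits 11101101000 walk d0:H0→d1:-→d2:-→d3:-→d4:-→d5:-→d6:-→d7:H3→d8:H1→d9:-→d10:-→d11:- -> H1
  lookup 236.0.1.255: bits 1110110 walk d0:H0→d1:-→d2:-→d3:-→d4:-→d5:-→d6:-→d7:H3 -> H3
  lookup 36.0.0.14: bits 001001 walk d0:H0→d1:-→d2:-→d3:-→d4:-→d5:-→d6:H3 -> H3
  + 237.0.0.0/8 (H2) depth=8
  + 237.0.0.0/8 (H1) depth=8
  + 237.25.210.0/24 (H0) depth=24
  + 39.249.83.0/24 (H1) depth=24
  + 0.0.0.0/0 (H2) depth=0
  - 237.0.0.0/8 clear@8

== LOOKUPS ==
["H3","H3","H4","no-route","H1","H3","H4","H1","H4","H4","H1","H3","H3"]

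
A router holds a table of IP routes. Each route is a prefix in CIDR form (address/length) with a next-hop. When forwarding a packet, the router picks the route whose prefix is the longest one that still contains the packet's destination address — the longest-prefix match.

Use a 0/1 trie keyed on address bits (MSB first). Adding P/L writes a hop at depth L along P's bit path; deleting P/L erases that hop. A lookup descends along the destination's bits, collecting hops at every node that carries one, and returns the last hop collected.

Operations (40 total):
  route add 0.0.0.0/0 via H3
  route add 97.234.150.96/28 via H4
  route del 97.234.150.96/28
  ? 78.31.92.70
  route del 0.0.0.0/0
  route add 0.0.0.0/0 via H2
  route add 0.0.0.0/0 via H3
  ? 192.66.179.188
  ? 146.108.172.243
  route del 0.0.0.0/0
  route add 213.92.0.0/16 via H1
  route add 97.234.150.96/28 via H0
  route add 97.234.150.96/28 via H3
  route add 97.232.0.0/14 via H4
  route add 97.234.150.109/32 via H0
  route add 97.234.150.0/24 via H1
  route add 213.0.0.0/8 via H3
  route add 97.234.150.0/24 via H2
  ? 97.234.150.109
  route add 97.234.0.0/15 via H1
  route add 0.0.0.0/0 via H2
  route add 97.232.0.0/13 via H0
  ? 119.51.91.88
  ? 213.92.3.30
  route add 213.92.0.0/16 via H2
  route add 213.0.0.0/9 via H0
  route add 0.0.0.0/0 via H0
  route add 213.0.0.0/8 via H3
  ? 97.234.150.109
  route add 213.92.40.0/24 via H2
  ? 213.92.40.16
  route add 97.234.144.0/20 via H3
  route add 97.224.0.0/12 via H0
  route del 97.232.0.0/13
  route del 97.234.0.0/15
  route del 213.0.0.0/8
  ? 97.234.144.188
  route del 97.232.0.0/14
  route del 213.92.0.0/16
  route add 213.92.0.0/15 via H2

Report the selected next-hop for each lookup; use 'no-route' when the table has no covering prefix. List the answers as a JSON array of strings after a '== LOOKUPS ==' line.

Apply in order:
  + 0.0.0.0/0 (H3) depth=0
  + 97.234.150.96/28 (H4) depth=28
  - 97.234.150.96/28 clear@28
  lookup 78.31.92.70: bits 01 walk d0:H3→d1:-→d2:- -> H3
  - 0.0.0.0/0 clear@0
  + 0.0.0.0/0 (H2) depth=0
  + 0.0.0.0/0 (H3) depth=0
  lookup 192.66.179.188: bits ε walk d0:H3 -> H3
  lookup 146.108.172.243: bits ε walk d0:H3 -> H3
  - 0.0.0.0/0 clear@0
  + 213.92.0.0/16 (H1) depth=16
  + 97.234.150.96/28 (H0) depth=28
  + 97.234.150.96/28 (H3) depth=28
  + 97.232.0.0/14 (H4) depth=14
  + 97.234.150.109/32 (H0) depth=32
  + 97.234.150.0/24 (H1) depth=24
  + 213.0.0.0/8 (H3) depth=8
  + 97.234.150.0/24 (H2) depth=24
  lookup 97.234.150.109: bits 01100001111010101001011001101101 walk d0:-→d1:-→d2:-→d3:-→d4:-→d5:-→d6:-→d7:-→d8:-→d9:-→d10:-→d11:-→d12:-→d13:-→d14:H4→d15:-→d16:-→d17:-→d18:-→d19:-→d20:-→d21:-→d22:-→d23:-→d24:H2→d25:-→d26:-→d27:-→d28:H3→d29:-→d30:-→d31:-→d32:H0 -> H0
  + 97.234.0.0/15 (H1) depth=15
  + 0.0.0.0/0 (H2) depth=0
  + 97.232.0.0/13 (H0) depth=13
  lookup 119.51.91.88: bits 011 walk d0:H2→d1:-→d2:-→d3:- -> H2
  lookup 213.92.3.30: bits 1101010101011100 walk d0:H2→d1:-→d2:-→d3:-→d4:-→d5:-→d6:-→d7:-→d8:H3→d9:-→d10:-→d11:-→d12:-→d13:-→d14:-→d15:-→d16:H1 -> H1
  + 213.92.0.0/16 (H2) depth=16
  + 213.0.0.0/9 (H0) depth=9
  + 0.0.0.0/0 (H0) depth=0
  + 213.0.0.0/8 (H3) depth=8
  lookup 97.234.150.109: bits 01100001111010101001011001101101 walk d0:H0→d1:-→d2:-→d3:-→d4:-→d5:-→d6:-→d7:-→d8:-→d9:-→d10:-→d11:-→d12:-→d13:H0→d14:H4→d15:H1→d16:-→d17:-→d18:-→d19:-→d20:-→d21:-→d22:-→d23:-→d24:H2→d25:-→d26:-→d27:-→d28:H3→d29:-→d30:-→d31:-→d32:H0 -> H0
  + 213.92.40.0/24 (H2) depth=24
  lookup 213.92.40.16: bits 110101010101110000101000 walk d0:H0→d1:-→d2:-→d3:-→d4:-→d5:-→d6:-→d7:-→d8:H3→d9:H0→d10:-→d11:-→d12:-→d13:-→d14:-→d15:-→d16:H2→d17:-→d18:-→d19:-→d20:-→d21:-→d22:-→d23:-→d24:H2 -> H2
  + 97.234.144.0/20 (H3) depth=20
  + 97.224.0.0/12 (H0) depth=12
  - 97.232.0.0/13 clear@13
  - 97.234.0.0/15 clear@15
  - 213.0.0.0/8 clear@8
  lookup 97.234.144.188: bits 011000011110101010010 walk d0:H0→d1:-→d2:-→d3:-→d4:-→d5:-→d6:-→d7:-→d8:-→d9:-→d10:-→d11:-→d12:H0→d13:-→d14:H4→d15:-→d16:-→d17:-→d18:-→d19:-→d20:H3→d21:- -> H3
  - 97.232.0.0/14 clear@14
  - 213.92.0.0/16 clear@16
  + 213.92.0.0/15 (H2) depth=15

== LOOKUPS ==
["H3","H3","H3","H0","H2","H1","H0","H2","H3"]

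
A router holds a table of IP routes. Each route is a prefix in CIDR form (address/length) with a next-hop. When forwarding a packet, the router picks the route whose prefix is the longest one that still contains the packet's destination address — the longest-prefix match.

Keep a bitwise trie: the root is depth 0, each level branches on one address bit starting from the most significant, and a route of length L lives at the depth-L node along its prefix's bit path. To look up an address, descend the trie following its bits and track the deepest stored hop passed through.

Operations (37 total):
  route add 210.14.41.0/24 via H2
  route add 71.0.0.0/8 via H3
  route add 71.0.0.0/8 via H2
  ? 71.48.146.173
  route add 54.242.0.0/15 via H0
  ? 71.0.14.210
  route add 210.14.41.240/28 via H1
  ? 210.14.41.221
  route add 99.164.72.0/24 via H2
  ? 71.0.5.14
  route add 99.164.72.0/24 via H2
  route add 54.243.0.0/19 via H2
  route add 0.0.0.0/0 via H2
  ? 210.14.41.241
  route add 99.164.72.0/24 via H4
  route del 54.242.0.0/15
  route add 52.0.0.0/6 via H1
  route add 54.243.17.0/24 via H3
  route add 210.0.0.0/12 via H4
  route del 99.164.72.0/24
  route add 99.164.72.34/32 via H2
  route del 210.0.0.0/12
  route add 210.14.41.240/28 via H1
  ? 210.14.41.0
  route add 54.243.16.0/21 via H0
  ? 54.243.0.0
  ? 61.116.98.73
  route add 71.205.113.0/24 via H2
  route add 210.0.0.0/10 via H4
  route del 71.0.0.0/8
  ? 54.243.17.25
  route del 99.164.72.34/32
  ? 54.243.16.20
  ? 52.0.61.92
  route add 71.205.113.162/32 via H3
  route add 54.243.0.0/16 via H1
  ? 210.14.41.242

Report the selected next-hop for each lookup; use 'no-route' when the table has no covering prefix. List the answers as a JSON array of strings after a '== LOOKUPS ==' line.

Apply in order:
  + 210.14.41.0/24 (H2) depth=24
  + 71.0.0.0/8 (H3) depth=8
  + 71.0.0.0/8 (H2) depth=8
  lookup 71.48.146.173: bits 01000111 walk d0:-→d1:-→d2:-→d3:-→d4:-→d5:-→d6:-→d7:-→d8:H2 -> H2
  + 54.242.0.0/15 (H0) depth=15
  lookup 71.0.14.210: bits 01000111 walk d0:-→d1:-→d2:-→d3:-→d4:-→d5:-→d6:-→d7:-→d8:H2 -> H2
  + 210.14.41.240/28 (H1) depth=28
  lookup 210.14.41.221: bits 11010010000011100010100111 walk d0:-→d1:-→d2:-→d3:-→d4:-→d5:-→d6:-→d7:-→d8:-→d9:-→d10:-→d11:-→d12:-→d13:-→d14:-→d15:-→d16:-→d17:-→d18:-→d19:-→d20:-→d21:-→d22:-→d23:-→d24:H2→d25:-→d26:- -> H2
  + 99.164.72.0/24 (H2) depth=24
  lookup 71.0.5.14: bits 01000111 walk d0:-→d1:-→d2:-→d3:-→d4:-→d5:-→d6:-→d7:-→d8:H2 -> H2
  + 99.164.72.0/24 (H2) depth=24
  + 54.243.0.0/19 (H2) depth=19
  + 0.0.0.0/0 (H2) depth=0
  lookup 210.14.41.241: bits 1101001000001110001010011111 walk d0:H2→d1:-→d2:-→d3:-→d4:-→d5:-→d6:-→d7:-→d8:-→d9:-→d10:-→d11:-→d12:-→d13:-→d14:-→d15:-→d16:-→d17:-→d18:-→d19:-→d20:-→d21:-→d22:-→d23:-→d24:H2→d25:-→d26:-→d27:-→d28:H1 -> H1
  + 99.164.72.0/24 (H4) depth=24
  - 54.242.0.0/15 clear@15
  + 52.0.0.0/6 (H1) depth=6
  + 54.243.17.0/24 (H3) depth=24
  + 210.0.0.0/12 (H4) depth=12
  - 99.164.72.0/24 clear@24
  + 99.164.72.34/32 (H2) depth=32
  - 210.0.0.0/12 clear@12
  + 210.14.41.240/28 (H1) depth=28
  lookup 210.14.41.0: bits 110100100000111000101001 walk d0:H2→d1:-→d2:-→d3:-→d4:-→d5:-→d6:-→d7:-→d8:-→d9:-→d10:-→d11:-→d12:-→d13:-→d14:-→d15:-→d16:-→d17:-→d18:-→d19:-→d20:-→d21:-→d22:-→d23:-→d24:H2 -> H2
  + 54.243.16.0/21 (H0) depth=21
  lookup 54.243.0.0: bits 0011011011110011000 walk d0:H2→d1:-→d2:-→d3:-→d4:-→d5:-→d6:H1→d7:-→d8:-→d9:-→d10:-→d11:-→d12:-→d13:-→d14:-→d15:-→d16:-→d17:-→d18:-→d19:H2 -> H2
  lookup 61.116.98.73: bits 0011 walk d0:H2→d1:-→d2:-→d3:-→d4:- -> H2
  + 71.205.113.0/24 (H2) depth=24
  + 210.0.0.0/10 (H4) depth=10
  - 71.0.0.0/8 clear@8
  lookup 54.243.17.25: bits 001101101111001100010001 walk d0:H2→d1:-→d2:-→d3:-→d4:-→d5:-→d6:H1→d7:-→d8:-→d9:-→d10:-→d11:-→d12:-→d13:-→d14:-→d15:-→d16:-→d17:-→d18:-→d19:H2→d20:-→d21:H0→d22:-→d23:-→d24:H3 -> H3
  - 99.164.72.34/32 clear@32
  lookup 54.243.16.20: bits 00110110111100110001000 walk d0:H2→d1:-→d2:-→d3:-→d4:-→d5:-→d6:H1→d7:-→d8:-→d9:-→d10:-→d11:-→d12:-→d13:-→d14:-→d15:-→d16:-→d17:-→d18:-→d19:H2→d20:-→d21:H0→d22:-→d23:- -> H0
  lookup 52.0.61.92: bits 001101 walk d0:H2→d1:-→d2:-→d3:-→d4:-→d5:-→d6:H1 -> H1
  + 71.205.113.162/32 (H3) depth=32
  + 54.243.0.0/16 (H1) depth=16
  lookup 210.14.41.242: bits 1101001000001110001010011111 walk d0:H2→d1:-→d2:-→d3:-→d4:-→d5:-→d6:-→d7:-→d8:-→d9:-→d10:H4→d11:-→d12:-→d13:-→d14:-→d15:-→d16:-→d17:-→d18:-→d19:-→d20:-→d21:-→d22:-→d23:-→d24:H2→d25:-→d26:-→d27:-→d28:H1 -> H1

== LOOKUPS ==
["H2","H2","H2","H2","H1","H2","H2","H2","H3","H0","H1","H1"]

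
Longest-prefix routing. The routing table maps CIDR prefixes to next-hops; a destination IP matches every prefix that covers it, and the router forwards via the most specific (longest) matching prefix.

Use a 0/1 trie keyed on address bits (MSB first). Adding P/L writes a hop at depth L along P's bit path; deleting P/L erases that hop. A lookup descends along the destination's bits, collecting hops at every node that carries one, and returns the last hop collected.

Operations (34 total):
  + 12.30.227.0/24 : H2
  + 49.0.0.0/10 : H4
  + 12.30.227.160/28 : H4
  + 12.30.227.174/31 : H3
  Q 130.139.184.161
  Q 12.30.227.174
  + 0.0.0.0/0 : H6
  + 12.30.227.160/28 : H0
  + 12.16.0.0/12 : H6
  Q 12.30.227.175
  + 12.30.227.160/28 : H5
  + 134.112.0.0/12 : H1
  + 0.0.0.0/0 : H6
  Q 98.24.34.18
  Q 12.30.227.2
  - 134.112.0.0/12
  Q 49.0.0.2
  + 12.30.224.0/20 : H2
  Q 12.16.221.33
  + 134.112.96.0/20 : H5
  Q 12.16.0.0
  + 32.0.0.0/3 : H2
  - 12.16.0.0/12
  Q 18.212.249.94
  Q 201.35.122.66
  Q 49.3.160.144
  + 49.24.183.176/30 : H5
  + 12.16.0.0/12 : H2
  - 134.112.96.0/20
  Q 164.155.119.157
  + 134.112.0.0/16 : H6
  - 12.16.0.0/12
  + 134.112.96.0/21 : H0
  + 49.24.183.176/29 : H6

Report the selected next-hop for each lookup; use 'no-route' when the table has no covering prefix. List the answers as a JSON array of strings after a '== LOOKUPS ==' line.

Process each operation:
  + 12.30.227.0/24 (H2) depth=24
  + 49.0.0.0/10 (H4) depth=10
  + 12.30.227.160/28 (H4) depth=28
  + 12.30.227.174/31 (H3) depth=31
  lookup 130.139.184.161: bits ε walk d0:- -> no-route
  lookup 12.30.227.174: bits 0000110000011110111000111010111 walk d0:-→d1:-→d2:-→d3:-→d4:-→d5:-→d6:-→d7:-→d8:-→d9:-→d10:-→d11:-→d12:-→d13:-→d14:-→d15:-→d16:-→d17:-→d18:-→d19:-→d20:-→d21:-→d22:-→d23:-→d24:H2→d25:-→d26:-→d27:-→d28:H4→d29:-→d30:-→d31:H3 -> H3
  + 0.0.0.0/0 (H6) depth=0
  + 12.30.227.160/28 (H0) depth=28
  + 12.16.0.0/12 (H6) depth=12
  lookup 12.30.227.175: bits 0000110000011110111000111010111 walk d0:H6→d1:-→d2:-→d3:-→d4:-→d5:-→d6:-→d7:-→d8:-→d9:-→d10:-→d11:-→d12:H6→d13:-→d14:-→d15:-→d16:-→d17:-→d18:-→d19:-→d20:-→d21:-→d22:-→d23:-→d24:H2→d25:-→d26:-→d27:-→d28:H0→d29:-→d30:-→d31:H3 -> H3
  + 12.30.227.160/28 (H5) depth=28
  + 134.112.0.0/12 (H1) depth=12
  + 0.0.0.0/0 (H6) depth=0
  lookup 98.24.34.18: bits 0 walk d0:H6→d1:- -> H6
  lookup 12.30.227.2: bits 000011000001111011100011 walk d0:H6→d1:-→d2:-→d3:-→d4:-→d5:-→d6:-→d7:-→d8:-→d9:-→d10:-→d11:-→d12:H6→d13:-→d14:-→d15:-→d16:-→d17:-→d18:-→d19:-→d20:-→d21:-→d22:-→d23:-→d24:H2 -> H2
  - 134.112.0.0/12 clear@12
  lookup 49.0.0.2: bits 0011000100 walk d0:H6→d1:-→d2:-→d3:-→d4:-→d5:-→d6:-→d7:-→d8:-→d9:-→d10:H4 -> H4
  + 12.30.224.0/20 (H2) depth=20
  lookup 12.16.221.33: bits 000011000001 walk d0:H6→d1:-→d2:-→d3:-→d4:-→d5:-→d6:-→d7:-→d8:-→d9:-→d10:-→d11:-→d12:H6 -> H6
  + 134.112.96.0/20 (H5) depth=20
  lookup 12.16.0.0: bits 000011000001 walk d0:H6→d1:-→d2:-→d3:-→d4:-→d5:-→d6:-→d7:-→d8:-→d9:-→d10:-→d11:-→d12:H6 -> H6
  + 32.0.0.0/3 (H2) depth=3
  - 12.16.0.0/12 clear@12
  lookup 18.212.249.94: bits 000 walk d0:H6→d1:-→d2:-→d3:- -> H6
  lookup 201.35.122.66: bits 1 walk d0:H6→d1:- -> H6
  lookup 49.3.160.144: bits 0011000100 walk d0:H6→d1:-→d2:-→d3:H2→d4:-→d5:-→d6:-→d7:-→d8:-→d9:-→d10:H4 -> H4
  + 49.24.183.176/30 (H5) depth=30
  + 12.16.0.0/12 (H2) depth=12
  - 134.112.96.0/20 clear@20
  lookup 164.155.119.157: bits 10 walk d0:H6→d1:-→d2:- -> H6
  + 134.112.0.0/16 (H6) depth=16
  - 12.16.0.0/12 clear@12
  + 134.112.96.0/21 (H0) depth=21
  + 49.24.183.176/29 (H6) depth=29

== LOOKUPS ==
["no-route","H3","H3","H6","H2","H4","H6","H6","H6","H6","H4","H6"]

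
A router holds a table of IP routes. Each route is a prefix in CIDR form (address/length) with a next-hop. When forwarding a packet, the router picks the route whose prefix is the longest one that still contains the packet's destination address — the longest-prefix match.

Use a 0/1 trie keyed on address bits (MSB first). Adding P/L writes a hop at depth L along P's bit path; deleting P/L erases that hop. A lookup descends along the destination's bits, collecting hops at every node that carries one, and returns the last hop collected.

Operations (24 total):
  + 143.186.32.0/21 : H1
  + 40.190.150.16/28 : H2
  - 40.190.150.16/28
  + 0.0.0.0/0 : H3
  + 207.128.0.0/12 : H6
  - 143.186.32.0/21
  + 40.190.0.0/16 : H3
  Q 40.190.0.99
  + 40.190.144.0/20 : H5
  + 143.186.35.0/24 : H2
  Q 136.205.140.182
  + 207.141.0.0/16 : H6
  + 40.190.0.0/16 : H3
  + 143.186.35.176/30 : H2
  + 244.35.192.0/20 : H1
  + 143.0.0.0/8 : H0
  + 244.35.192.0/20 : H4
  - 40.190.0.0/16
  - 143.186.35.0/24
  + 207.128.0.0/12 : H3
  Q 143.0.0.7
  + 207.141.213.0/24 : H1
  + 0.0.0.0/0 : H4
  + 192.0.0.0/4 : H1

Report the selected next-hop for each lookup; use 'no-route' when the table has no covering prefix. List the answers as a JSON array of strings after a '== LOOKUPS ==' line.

Apply in order:
  + 143.186.32.0/21 (H1) depth=21
  + 40.190.150.16/28 (H2) depth=28
  del 40.190.150.16/28 (clear depth 28)
  + 0.0.0.0/0 (H3) depth=0
  + 207.128.0.0/12 (H6) depth=12
  del 143.186.32.0/21 (clear depth 21)
  + 40.190.0.0/16 (H3) depth=16
  lookup 40.190.0.99: bits 0010100010111110 walk d0:H3→d1:-→d2:-→d3:-→d4:-→d5:-→d6:-→d7:-→d8:-→d9:-→d10:-→d11:-→d12:-→d13:-→d14:-→d15:-→d16:H3 -> H3
  + 40.190.144.0/20 (H5) depth=20
  + 143.186.35.0/24 (H2) depth=24
  lookup 136.205.140.182: bits 10001 walk d0:H3→d1:-→d2:-→d3:-→d4:-→d5:- -> H3
  + 207.141.0.0/16 (H6) depth=16
  + 40.190.0.0/16 (H3) depth=16
  + 143.186.35.176/30 (H2) depth=30
  + 244.35.192.0/20 (H1) depth=20
  + 143.0.0.0/8 (H0) depth=8
  + 244.35.192.0/20 (H4) depth=20
  del 40.190.0.0/16 (clear depth 16)
  del 143.186.35.0/24 (clear depth 24)
  + 207.128.0.0/12 (H3) depth=12
  lookup 143.0.0.7: bits 10001111 walk d0:H3→d1:-→d2:-→d3:-→d4:-→d5:-→d6:-→d7:-→d8:H0 -> H0
  + 207.141.213.0/24 (H1) depth=24
  + 0.0.0.0/0 (H4) depth=0
  + 192.0.0.0/4 (H1) depth=4

== LOOKUPS ==
["H3","H3","H0"]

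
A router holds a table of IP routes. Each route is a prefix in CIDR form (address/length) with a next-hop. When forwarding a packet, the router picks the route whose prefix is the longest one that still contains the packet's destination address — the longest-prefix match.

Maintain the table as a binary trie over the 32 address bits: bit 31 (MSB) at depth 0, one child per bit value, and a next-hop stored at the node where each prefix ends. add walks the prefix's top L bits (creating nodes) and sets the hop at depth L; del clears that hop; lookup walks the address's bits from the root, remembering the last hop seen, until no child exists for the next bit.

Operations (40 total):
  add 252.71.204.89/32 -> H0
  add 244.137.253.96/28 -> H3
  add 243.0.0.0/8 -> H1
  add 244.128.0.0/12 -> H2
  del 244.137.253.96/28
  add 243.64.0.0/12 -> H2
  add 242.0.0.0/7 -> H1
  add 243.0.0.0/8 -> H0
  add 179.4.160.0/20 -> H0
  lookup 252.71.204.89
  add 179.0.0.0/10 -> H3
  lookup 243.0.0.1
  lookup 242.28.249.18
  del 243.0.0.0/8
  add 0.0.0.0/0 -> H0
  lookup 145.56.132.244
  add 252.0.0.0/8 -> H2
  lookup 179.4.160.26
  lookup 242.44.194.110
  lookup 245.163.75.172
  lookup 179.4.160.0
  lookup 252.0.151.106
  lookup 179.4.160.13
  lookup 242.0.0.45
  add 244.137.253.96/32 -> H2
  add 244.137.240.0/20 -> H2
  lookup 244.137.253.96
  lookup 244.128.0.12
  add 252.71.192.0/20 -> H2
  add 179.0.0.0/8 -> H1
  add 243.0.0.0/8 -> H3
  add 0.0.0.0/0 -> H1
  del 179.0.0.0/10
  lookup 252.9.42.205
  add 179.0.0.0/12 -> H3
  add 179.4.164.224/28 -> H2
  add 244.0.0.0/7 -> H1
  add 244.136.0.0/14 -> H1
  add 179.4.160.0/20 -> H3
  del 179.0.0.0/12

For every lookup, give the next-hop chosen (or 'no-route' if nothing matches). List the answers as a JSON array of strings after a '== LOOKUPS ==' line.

Trace:
  add 252.71.204.89/32 -> H0 at depth 32
  add 244.137.253.96/28 -> H3 at depth 28
  add 243.0.0.0/8 -> H1 at depth 8
  add 244.128.0.0/12 -> H2 at depth 12
  del 244.137.253.96/28 (clear depth 28)
  add 243.64.0.0/12 -> H2 at depth 12
  add 242.0.0.0/7 -> H1 at depth 7
  add 243.0.0.0/8 -> H0 at depth 8
  add 179.4.160.0/20 -> H0 at depth 20
  lookup 252.71.204.89: bits 11111100010001111100110001011001 walk d0:-→d1:-→d2:-→d3:-→d4:-→d5:-→d6:-→d7:-→d8:-→d9:-→d10:-→d11:-→d12:-→d13:-→d14:-→d15:-→d16:-→d17:-→d18:-→d19:-→d20:-→d21:-→d22:-→d23:-→d24:-→d25:-→d26:-→d27:-→d28:-→d29:-→d30:-→d31:-→d32:H0 -> H0
  add 179.0.0.0/10 -> H3 at depth 10
  lookup 243.0.0.1: bits 111100110 walk d0:-→d1:-→d2:-→d3:-→d4:-→d5:-→d6:-→d7:H1→d8:H0→d9:- -> H0
  lookup 242.28.249.18: bits 1111001 walk d0:-→d1:-→d2:-→d3:-→d4:-→d5:-→d6:-→d7:H1 -> H1
  del 243.0.0.0/8 (clear depth 8)
  add 0.0.0.0/0 -> H0 at depth 0
  lookup 145.56.132.244: bits 10 walk d0:H0→d1:-→d2:- -> H0
  add 252.0.0.0/8 -> H2 at depth 8
  lookup 179.4.160.26: bits 10110011000001001010 walk d0:H0→d1:-→d2:-→d3:-→d4:-→d5:-→d6:-→d7:-→d8:-→d9:-→d10:H3→d11:-→d12:-→d13:-→d14:-→d15:-→d16:-→d17:-→d18:-→d19:-→d20:H0 -> H0
  lookup 242.44.194.110: bits 1111001 walk d0:H0→d1:-→d2:-→d3:-→d4:-→d5:-→d6:-→d7:H1 -> H1
  lookup 245.163.75.172: bits 1111010 walk d0:H0→d1:-→d2:-→d3:-→d4:-→d5:-→d6:-→d7:- -> H0
  lookup 179.4.160.0: bits 10110011000001001010 walk d0:H0→d1:-→d2:-→d3:-→d4:-→d5:-→d6:-→d7:-→d8:-→d9:-→d10:H3→d11:-→d12:-→d13:-→d14:-→d15:-→d16:-→d17:-→d18:-→d19:-→d20:H0 -> H0
  lookup 252.0.151.106: bits 111111000 walk d0:H0→d1:-→d2:-→d3:-→d4:-→d5:-→d6:-→d7:-→d8:H2→d9:- -> H2
  lookup 179.4.160.13: bits 10110011000001001010 walk d0:H0→d1:-→d2:-→d3:-→d4:-→d5:-→d6:-→d7:-→d8:-→d9:-→d10:H3→d11:-→d12:-→d13:-→d14:-→d15:-→d16:-→d17:-→d18:-→d19:-→d20:H0 -> H0
  lookup 242.0.0.45: bits 1111001 walk d0:H0→d1:-→d2:-→d3:-→d4:-→d5:-→d6:-→d7:H1 -> H1
  add 244.137.253.96/32 -> H2 at depth 32
  add 244.137.240.0/20 -> H2 at depth 20
  lookup 244.137.253.96: bits 11110100100010011111110101100000 walk d0:H0→d1:-→d2:-→d3:-→d4:-→d5:-→d6:-→d7:-→d8:-→d9:-→d10:-→d11:-→d12:H2→d13:-→d14:-→d15:-→d16:-→d17:-→d18:-→d19:-→d20:H2→d21:-→d22:-→d23:-→d24:-→d25:-→d26:-→d27:-→d28:-→d29:-→d30:-→d31:-→d32:H2 -> H2
  lookup 244.128.0.12: bits 111101001000 walk d0:H0→d1:-→d2:-→d3:-→d4:-→d5:-→d6:-→d7:-→d8:-→d9:-→d10:-→d11:-→d12:H2 -> H2
  add 252.71.192.0/20 -> H2 at depth 20
  add 179.0.0.0/8 -> H1 at depth 8
  add 243.0.0.0/8 -> H3 at depth 8
  add 0.0.0.0/0 -> H1 at depth 0
  del 179.0.0.0/10 (clear depth 10)
  lookup 252.9.42.205: bits 111111000 walk d0:H1→d1:-→d2:-→d3:-→d4:-→d5:-→d6:-→d7:-→d8:H2→d9:- -> H2
  add 179.0.0.0/12 -> H3 at depth 12
  add 179.4.164.224/28 -> H2 at depth 28
  add 244.0.0.0/7 -> H1 at depth 7
  add 244.136.0.0/14 -> H1 at depth 14
  add 179.4.160.0/20 -> H3 at depth 20
  del 179.0.0.0/12 (clear depth 12)

== LOOKUPS ==
["H0","H0","H1","H0","H0","H1","H0","H0","H2","H0","H1","H2","H2","H2"]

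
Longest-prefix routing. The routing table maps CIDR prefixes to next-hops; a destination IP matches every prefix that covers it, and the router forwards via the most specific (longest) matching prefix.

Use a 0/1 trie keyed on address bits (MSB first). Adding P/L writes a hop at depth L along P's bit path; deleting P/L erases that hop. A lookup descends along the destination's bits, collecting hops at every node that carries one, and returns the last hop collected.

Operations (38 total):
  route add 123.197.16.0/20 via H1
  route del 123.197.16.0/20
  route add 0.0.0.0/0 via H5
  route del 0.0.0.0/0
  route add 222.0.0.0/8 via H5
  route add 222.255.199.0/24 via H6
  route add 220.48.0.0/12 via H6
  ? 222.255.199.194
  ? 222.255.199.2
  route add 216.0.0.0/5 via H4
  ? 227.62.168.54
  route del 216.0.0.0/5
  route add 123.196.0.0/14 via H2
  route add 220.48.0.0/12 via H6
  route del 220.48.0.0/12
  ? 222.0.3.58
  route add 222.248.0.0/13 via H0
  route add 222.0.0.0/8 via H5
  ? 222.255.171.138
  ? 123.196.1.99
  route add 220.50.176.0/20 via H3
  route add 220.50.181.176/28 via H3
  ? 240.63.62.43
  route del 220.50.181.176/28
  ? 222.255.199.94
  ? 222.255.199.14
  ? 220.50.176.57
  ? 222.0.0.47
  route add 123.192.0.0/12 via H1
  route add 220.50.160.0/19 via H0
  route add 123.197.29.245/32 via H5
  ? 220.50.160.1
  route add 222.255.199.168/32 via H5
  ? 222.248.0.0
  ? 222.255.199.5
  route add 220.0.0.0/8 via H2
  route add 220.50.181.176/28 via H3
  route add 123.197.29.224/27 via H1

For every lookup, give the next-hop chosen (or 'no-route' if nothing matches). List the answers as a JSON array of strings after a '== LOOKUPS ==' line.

Trace:
  + 123.197.16.0/20 (H1) depth=20
  del 123.197.16.0/20 (clear depth 20)
  + 0.0.0.0/0 (H5) depth=0
  del 0.0.0.0/0 (clear depth 0)
  + 222.0.0.0/8 (H5) depth=8
  + 222.255.199.0/24 (H6) depth=24
  + 220.48.0.0/12 (H6) depth=12
  ? 222.255.199.194  path d0:-→d1:-→d2:-→d3:-→d4:-→d5:-→d6:-→d7:-→d8:H5→d9:-→d10:-→d11:-→d12:-→d13:-→d14:-→d15:-→d16:-→d17:-→d18:-→d19:-→d20:-→d21:-→d22:-→d23:-→d24:H6  best=H6
  ? 222.255.199.2  path d0:-→d1:-→d2:-→d3:-→d4:-→d5:-→d6:-→d7:-→d8:H5→d9:-→d10:-→d11:-→d12:-→d13:-→d14:-→d15:-→d16:-→d17:-→d18:-→d19:-→d20:-→d21:-→d22:-→d23:-→d24:H6  best=H6
  + 216.0.0.0/5 (H4) depth=5
  ? 227.62.168.54  path d0:-→d1:-→d2:-  best=no-route
  del 216.0.0.0/5 (clear depth 5)
  + 123.196.0.0/14 (H2) depth=14
  + 220.48.0.0/12 (H6) depth=12
  del 220.48.0.0/12 (clear depth 12)
  ? 222.0.3.58  path d0:-→d1:-→d2:-→d3:-→d4:-→d5:-→d6:-→d7:-→d8:H5  best=H5
  + 222.248.0.0/13 (H0) depth=13
  + 222.0.0.0/8 (H5) depth=8
  ? 222.255.171.138  path d0:-→d1:-→d2:-→d3:-→d4:-→d5:-→d6:-→d7:-→d8:H5→d9:-→d10:-→d11:-→d12:-→d13:H0→d14:-→d15:-→d16:-→d17:-  best=H0
  ? 123.196.1.99  path d0:-→d1:-→d2:-→d3:-→d4:-→d5:-→d6:-→d7:-→d8:-→d9:-→d10:-→d11:-→d12:-→d13:-→d14:H2→d15:-  best=H2
  + 220.50.176.0/20 (H3) depth=20
  + 220.50.181.176/28 (H3) depth=28
  ? 240.63.62.43  path d0:-→d1:-→d2:-  best=no-route
  del 220.50.181.176/28 (clear depth 28)
  ? 222.255.199.94  path d0:-→d1:-→d2:-→d3:-→d4:-→d5:-→d6:-→d7:-→d8:H5→d9:-→d10:-→d11:-→d12:-→d13:H0→d14:-→d15:-→d16:-→d17:-→d18:-→d19:-→d20:-→d21:-→d22:-→d23:-→d24:H6  best=H6
  ? 222.255.199.14  path d0:-→d1:-→d2:-→d3:-→d4:-→d5:-→d6:-→d7:-→d8:H5→d9:-→d10:-→d11:-→d12:-→d13:H0→d14:-→d15:-→d16:-→d17:-→d18:-→d19:-→d20:-→d21:-→d22:-→d23:-→d24:H6  best=H6
  ? 220.50.176.57  path d0:-→d1:-→d2:-→d3:-→d4:-→d5:-→d6:-→d7:-→d8:-→d9:-→d10:-→d11:-→d12:-→d13:-→d14:-→d15:-→d16:-→d17:-→d18:-→d19:-→d20:H3→d21:-  best=H3
  ? 222.0.0.47  path d0:-→d1:-→d2:-→d3:-→d4:-→d5:-→d6:-→d7:-→d8:H5  best=H5
  + 123.192.0.0/12 (H1) depth=12
  + 220.50.160.0/19 (H0) depth=19
  + 123.197.29.245/32 (H5) depth=32
  ? 220.50.160.1  path d0:-→d1:-→d2:-→d3:-→d4:-→d5:-→d6:-→d7:-→d8:-→d9:-→d10:-→d11:-→d12:-→d13:-→d14:-→d15:-→d16:-→d17:-→d18:-→d19:H0  best=H0
  + 222.255.199.168/32 (H5) depth=32
  ? 222.248.0.0  path d0:-→d1:-→d2:-→d3:-→d4:-→d5:-→d6:-→d7:-→d8:H5→d9:-→d10:-→d11:-→d12:-→d13:H0  best=H0
  ? 222.255.199.5  path d0:-→d1:-→d2:-→d3:-→d4:-→d5:-→d6:-→d7:-→d8:H5→d9:-→d10:-→d11:-→d12:-→d13:H0→d14:-→d15:-→d16:-→d17:-→d18:-→d19:-→d20:-→d21:-→d22:-→d23:-→d24:H6  best=H6
  + 220.0.0.0/8 (H2) depth=8
  + 220.50.181.176/28 (H3) depth=28
  + 123.197.29.224/27 (H1) depth=27

== LOOKUPS ==
["H6","H6","no-route","H5","H0","H2","no-route","H6","H6","H3","H5","H0","H0","H6"]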